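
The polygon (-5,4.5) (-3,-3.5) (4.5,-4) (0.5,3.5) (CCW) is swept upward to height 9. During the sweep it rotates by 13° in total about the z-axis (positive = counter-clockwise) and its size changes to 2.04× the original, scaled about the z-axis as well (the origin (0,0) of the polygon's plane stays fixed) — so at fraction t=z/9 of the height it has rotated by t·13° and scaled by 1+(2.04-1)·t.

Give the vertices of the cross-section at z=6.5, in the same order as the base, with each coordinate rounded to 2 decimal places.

Cross-section at z=6.5: (-9.92,6.35) (-4.18,-6.90) (8.92,-5.63) (-0.14,6.19)

t = z/height = 6.5/9 = 0.722222
s = 1 + (scale-1)·z/height = 1 + (2.04-1)·6.5/9 = 1.751111
θ = twist·z/height = 13°·6.5/9 = 9.3889° = 0.163867 rad
cos θ = 0.986604, sin θ = 0.163135 (intermediates below are computed at full precision and shown rounded to 5 d.p.)
v1: (-5,4.5) → rotate → (-5.66712,3.62404) → ×s → (-9.92377,6.34610) → (-9.92,6.35)
v2: (-3,-3.5) → rotate → (-2.38884,-3.94252) → ×s → (-4.18312,-6.90379) → (-4.18,-6.90)
v3: (4.5,-4) → rotate → (5.09226,-3.21231) → ×s → (8.91711,-5.62511) → (8.92,-5.63)
v4: (0.5,3.5) → rotate → (-0.07767,3.53468) → ×s → (-0.13601,6.18962) → (-0.14,6.19)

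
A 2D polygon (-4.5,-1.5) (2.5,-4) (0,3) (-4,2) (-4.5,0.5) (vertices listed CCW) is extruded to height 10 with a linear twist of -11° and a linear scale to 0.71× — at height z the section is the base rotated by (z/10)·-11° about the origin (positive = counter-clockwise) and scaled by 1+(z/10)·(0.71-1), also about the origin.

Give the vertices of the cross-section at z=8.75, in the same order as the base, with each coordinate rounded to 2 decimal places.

Cross-section at z=8.75: (-3.50,-0.54) (1.34,-3.25) (0.37,2.21) (-2.69,1.97) (-3.25,0.93)

t = z/height = 8.75/10 = 0.875
s = 1 + (scale-1)·z/height = 1 + (0.71-1)·8.75/10 = 0.746250
θ = twist·z/height = -11°·8.75/10 = -9.6250° = -0.167988 rad
cos θ = 0.985923, sin θ = -0.167199 (intermediates below are computed at full precision and shown rounded to 5 d.p.)
v1: (-4.5,-1.5) → rotate → (-4.68745,-0.72649) → ×s → (-3.49801,-0.54214) → (-3.50,-0.54)
v2: (2.5,-4) → rotate → (1.79601,-4.36169) → ×s → (1.34027,-3.25491) → (1.34,-3.25)
v3: (0,3) → rotate → (0.50160,2.95777) → ×s → (0.37432,2.20724) → (0.37,2.21)
v4: (-4,2) → rotate → (-3.60929,2.64064) → ×s → (-2.69344,1.97058) → (-2.69,1.97)
v5: (-4.5,0.5) → rotate → (-4.35305,1.24536) → ×s → (-3.24847,0.92935) → (-3.25,0.93)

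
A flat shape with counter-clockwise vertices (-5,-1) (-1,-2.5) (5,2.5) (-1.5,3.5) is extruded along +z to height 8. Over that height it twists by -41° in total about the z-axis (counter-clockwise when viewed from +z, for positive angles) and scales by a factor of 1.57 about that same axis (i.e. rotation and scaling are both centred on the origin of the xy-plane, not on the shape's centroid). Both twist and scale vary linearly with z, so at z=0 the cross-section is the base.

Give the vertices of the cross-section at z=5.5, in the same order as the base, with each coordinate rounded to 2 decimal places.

t = z/height = 5.5/8 = 0.6875
s = 1 + (scale-1)·z/height = 1 + (1.57-1)·5.5/8 = 1.391875
θ = twist·z/height = -41°·5.5/8 = -28.1875° = -0.491965 rad
cos θ = 0.881407, sin θ = -0.472358 (intermediates below are computed at full precision and shown rounded to 5 d.p.)
v1: (-5,-1) → rotate → (-4.87939,1.48039) → ×s → (-6.79150,2.06051) → (-6.79,2.06)
v2: (-1,-2.5) → rotate → (-2.06230,-1.73116) → ×s → (-2.87047,-2.40956) → (-2.87,-2.41)
v3: (5,2.5) → rotate → (5.58793,-0.15828) → ×s → (7.77770,-0.22030) → (7.78,-0.22)
v4: (-1.5,3.5) → rotate → (0.33114,3.79346) → ×s → (0.46091,5.28002) → (0.46,5.28)

Cross-section at z=5.5: (-6.79,2.06) (-2.87,-2.41) (7.78,-0.22) (0.46,5.28)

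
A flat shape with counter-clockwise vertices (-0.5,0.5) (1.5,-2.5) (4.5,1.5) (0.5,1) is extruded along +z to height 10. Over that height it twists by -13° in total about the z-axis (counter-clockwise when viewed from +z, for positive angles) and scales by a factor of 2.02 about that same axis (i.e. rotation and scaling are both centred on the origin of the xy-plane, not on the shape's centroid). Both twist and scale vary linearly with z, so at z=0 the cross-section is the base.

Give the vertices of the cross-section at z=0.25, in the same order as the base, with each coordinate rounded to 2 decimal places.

t = z/height = 0.25/10 = 0.025
s = 1 + (scale-1)·z/height = 1 + (2.02-1)·0.25/10 = 1.025500
θ = twist·z/height = -13°·0.25/10 = -0.3250° = -0.005672 rad
cos θ = 0.999984, sin θ = -0.005672 (intermediates below are computed at full precision and shown rounded to 5 d.p.)
v1: (-0.5,0.5) → rotate → (-0.49716,0.50283) → ×s → (-0.50983,0.51565) → (-0.51,0.52)
v2: (1.5,-2.5) → rotate → (1.48580,-2.50847) → ×s → (1.52368,-2.57243) → (1.52,-2.57)
v3: (4.5,1.5) → rotate → (4.50844,1.47445) → ×s → (4.62340,1.51205) → (4.62,1.51)
v4: (0.5,1) → rotate → (0.50566,0.99715) → ×s → (0.51856,1.02258) → (0.52,1.02)

Cross-section at z=0.25: (-0.51,0.52) (1.52,-2.57) (4.62,1.51) (0.52,1.02)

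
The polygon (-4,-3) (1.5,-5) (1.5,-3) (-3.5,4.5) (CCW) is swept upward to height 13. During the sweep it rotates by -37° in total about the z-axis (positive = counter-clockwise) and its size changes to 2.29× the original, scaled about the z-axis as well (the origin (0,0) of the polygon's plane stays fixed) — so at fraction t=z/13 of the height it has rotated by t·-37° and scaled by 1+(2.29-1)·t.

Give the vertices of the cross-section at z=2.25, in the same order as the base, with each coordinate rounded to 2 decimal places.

Cross-section at z=2.25: (-5.27,-3.10) (1.14,-6.28) (1.41,-3.85) (-3.64,5.95)

t = z/height = 2.25/13 = 0.173077
s = 1 + (scale-1)·z/height = 1 + (2.29-1)·2.25/13 = 1.223269
θ = twist·z/height = -37°·2.25/13 = -6.4038° = -0.111768 rad
cos θ = 0.993760, sin θ = -0.111536 (intermediates below are computed at full precision and shown rounded to 5 d.p.)
v1: (-4,-3) → rotate → (-4.30965,-2.53514) → ×s → (-5.27186,-3.10116) → (-5.27,-3.10)
v2: (1.5,-5) → rotate → (0.93296,-5.13611) → ×s → (1.14126,-6.28284) → (1.14,-6.28)
v3: (1.5,-3) → rotate → (1.15603,-3.14858) → ×s → (1.41414,-3.85157) → (1.41,-3.85)
v4: (-3.5,4.5) → rotate → (-2.97625,4.86230) → ×s → (-3.64076,5.94790) → (-3.64,5.95)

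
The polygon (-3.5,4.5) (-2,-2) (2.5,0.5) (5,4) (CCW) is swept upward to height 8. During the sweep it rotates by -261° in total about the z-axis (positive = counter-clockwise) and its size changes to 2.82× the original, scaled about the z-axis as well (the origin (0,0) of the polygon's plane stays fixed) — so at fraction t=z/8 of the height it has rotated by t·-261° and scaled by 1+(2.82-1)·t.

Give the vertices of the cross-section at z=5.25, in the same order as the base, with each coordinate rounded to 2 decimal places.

Cross-section at z=5.25: (9.09,-8.60) (3.67,5.00) (-5.26,-1.92) (-9.51,-10.34)

t = z/height = 5.25/8 = 0.65625
s = 1 + (scale-1)·z/height = 1 + (2.82-1)·5.25/8 = 2.194375
θ = twist·z/height = -261°·5.25/8 = -171.2813° = -2.989422 rad
cos θ = -0.988444, sin θ = -0.151584 (intermediates below are computed at full precision and shown rounded to 5 d.p.)
v1: (-3.5,4.5) → rotate → (4.14168,-3.91745) → ×s → (9.08841,-8.59636) → (9.09,-8.60)
v2: (-2,-2) → rotate → (1.67372,2.28006) → ×s → (3.67277,5.00330) → (3.67,5.00)
v3: (2.5,0.5) → rotate → (-2.39532,-0.87318) → ×s → (-5.25623,-1.91609) → (-5.26,-1.92)
v4: (5,4) → rotate → (-4.33588,-4.71170) → ×s → (-9.51456,-10.33923) → (-9.51,-10.34)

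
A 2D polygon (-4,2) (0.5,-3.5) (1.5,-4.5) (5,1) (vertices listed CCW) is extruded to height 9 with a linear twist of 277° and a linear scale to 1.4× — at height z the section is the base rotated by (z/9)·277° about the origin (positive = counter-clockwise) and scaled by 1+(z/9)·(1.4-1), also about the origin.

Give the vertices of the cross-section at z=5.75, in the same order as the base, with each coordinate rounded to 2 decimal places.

t = z/height = 5.75/9 = 0.638889
s = 1 + (scale-1)·z/height = 1 + (1.4-1)·5.75/9 = 1.255556
θ = twist·z/height = 277°·5.75/9 = 176.9722° = 3.088748 rad
cos θ = -0.998604, sin θ = 0.052820 (intermediates below are computed at full precision and shown rounded to 5 d.p.)
v1: (-4,2) → rotate → (3.88878,-2.20849) → ×s → (4.88257,-2.77288) → (4.88,-2.77)
v2: (0.5,-3.5) → rotate → (-0.31443,3.52152) → ×s → (-0.39479,4.42147) → (-0.39,4.42)
v3: (1.5,-4.5) → rotate → (-1.26022,4.57295) → ×s → (-1.58227,5.74159) → (-1.58,5.74)
v4: (5,1) → rotate → (-5.04584,-0.73450) → ×s → (-6.33533,-0.92221) → (-6.34,-0.92)

Cross-section at z=5.75: (4.88,-2.77) (-0.39,4.42) (-1.58,5.74) (-6.34,-0.92)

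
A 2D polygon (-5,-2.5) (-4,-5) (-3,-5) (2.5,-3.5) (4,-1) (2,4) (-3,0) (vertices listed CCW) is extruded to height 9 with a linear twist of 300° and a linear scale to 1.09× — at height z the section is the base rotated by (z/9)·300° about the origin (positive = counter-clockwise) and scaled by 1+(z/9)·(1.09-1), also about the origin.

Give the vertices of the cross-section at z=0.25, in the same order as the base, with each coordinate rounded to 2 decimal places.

t = z/height = 0.25/9 = 0.0277778
s = 1 + (scale-1)·z/height = 1 + (1.09-1)·0.25/9 = 1.002500
θ = twist·z/height = 300°·0.25/9 = 8.3333° = 0.145444 rad
cos θ = 0.989442, sin θ = 0.144932 (intermediates below are computed at full precision and shown rounded to 5 d.p.)
v1: (-5,-2.5) → rotate → (-4.58488,-3.19826) → ×s → (-4.59634,-3.20626) → (-4.60,-3.21)
v2: (-4,-5) → rotate → (-3.23311,-5.52694) → ×s → (-3.24119,-5.54075) → (-3.24,-5.54)
v3: (-3,-5) → rotate → (-2.24367,-5.38200) → ×s → (-2.24927,-5.39546) → (-2.25,-5.40)
v4: (2.5,-3.5) → rotate → (2.98087,-3.10072) → ×s → (2.98832,-3.10847) → (2.99,-3.11)
v5: (4,-1) → rotate → (4.10270,-0.40971) → ×s → (4.11296,-0.41074) → (4.11,-0.41)
v6: (2,4) → rotate → (1.39916,4.24763) → ×s → (1.40265,4.25825) → (1.40,4.26)
v7: (-3,0) → rotate → (-2.96832,-0.43480) → ×s → (-2.97575,-0.43588) → (-2.98,-0.44)

Cross-section at z=0.25: (-4.60,-3.21) (-3.24,-5.54) (-2.25,-5.40) (2.99,-3.11) (4.11,-0.41) (1.40,4.26) (-2.98,-0.44)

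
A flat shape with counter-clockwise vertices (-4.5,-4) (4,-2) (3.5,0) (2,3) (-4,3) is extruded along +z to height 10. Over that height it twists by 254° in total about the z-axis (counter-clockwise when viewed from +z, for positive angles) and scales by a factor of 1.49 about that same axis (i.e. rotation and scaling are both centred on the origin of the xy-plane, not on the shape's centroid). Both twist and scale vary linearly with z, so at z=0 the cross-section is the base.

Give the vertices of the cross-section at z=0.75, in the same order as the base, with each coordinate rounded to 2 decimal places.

Cross-section at z=0.75: (-3.06,-5.44) (4.60,-0.61) (3.43,1.18) (0.94,3.62) (-4.94,1.59)

t = z/height = 0.75/10 = 0.075
s = 1 + (scale-1)·z/height = 1 + (1.49-1)·0.75/10 = 1.036750
θ = twist·z/height = 254°·0.75/10 = 19.0500° = 0.332485 rad
cos θ = 0.945234, sin θ = 0.326393 (intermediates below are computed at full precision and shown rounded to 5 d.p.)
v1: (-4.5,-4) → rotate → (-2.94798,-5.24971) → ×s → (-3.05632,-5.44263) → (-3.06,-5.44)
v2: (4,-2) → rotate → (4.43372,-0.58490) → ×s → (4.59666,-0.60639) → (4.60,-0.61)
v3: (3.5,0) → rotate → (3.30832,1.14238) → ×s → (3.42990,1.18436) → (3.43,1.18)
v4: (2,3) → rotate → (0.91129,3.48849) → ×s → (0.94478,3.61669) → (0.94,3.62)
v5: (-4,3) → rotate → (-4.76012,1.53013) → ×s → (-4.93505,1.58636) → (-4.94,1.59)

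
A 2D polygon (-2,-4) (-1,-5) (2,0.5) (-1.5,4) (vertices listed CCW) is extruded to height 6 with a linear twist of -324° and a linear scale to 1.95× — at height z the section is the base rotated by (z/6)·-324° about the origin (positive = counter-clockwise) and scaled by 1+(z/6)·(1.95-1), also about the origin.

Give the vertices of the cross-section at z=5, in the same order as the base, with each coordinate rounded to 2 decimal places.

Cross-section at z=5: (7.17,-3.58) (8.96,-1.79) (-0.90,3.58) (-7.17,-2.69)

t = z/height = 5/6 = 0.833333
s = 1 + (scale-1)·z/height = 1 + (1.95-1)·5/6 = 1.791667
θ = twist·z/height = -324°·5/6 = -270.0000° = -4.712389 rad
cos θ = 0.000000, sin θ = 1.000000 (intermediates below are computed at full precision and shown rounded to 5 d.p.)
v1: (-2,-4) → rotate → (4.00000,-2.00000) → ×s → (7.16667,-3.58333) → (7.17,-3.58)
v2: (-1,-5) → rotate → (5.00000,-1.00000) → ×s → (8.95833,-1.79167) → (8.96,-1.79)
v3: (2,0.5) → rotate → (-0.50000,2.00000) → ×s → (-0.89583,3.58333) → (-0.90,3.58)
v4: (-1.5,4) → rotate → (-4.00000,-1.50000) → ×s → (-7.16667,-2.68750) → (-7.17,-2.69)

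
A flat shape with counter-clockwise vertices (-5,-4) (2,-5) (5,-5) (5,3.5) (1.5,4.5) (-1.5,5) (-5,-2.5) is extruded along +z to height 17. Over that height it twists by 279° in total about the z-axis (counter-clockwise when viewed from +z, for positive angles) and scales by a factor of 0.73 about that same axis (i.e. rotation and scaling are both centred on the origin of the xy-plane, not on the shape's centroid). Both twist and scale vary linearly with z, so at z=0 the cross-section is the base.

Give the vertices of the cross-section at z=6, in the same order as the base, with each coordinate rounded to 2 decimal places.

t = z/height = 6/17 = 0.352941
s = 1 + (scale-1)·z/height = 1 + (0.73-1)·6/17 = 0.904706
θ = twist·z/height = 279°·6/17 = 98.4706° = 1.718636 rad
cos θ = -0.147302, sin θ = 0.989092 (intermediates below are computed at full precision and shown rounded to 5 d.p.)
v1: (-5,-4) → rotate → (4.69287,-4.35625) → ×s → (4.24567,-3.94113) → (4.25,-3.94)
v2: (2,-5) → rotate → (4.65085,2.71469) → ×s → (4.20766,2.45600) → (4.21,2.46)
v3: (5,-5) → rotate → (4.20895,5.68197) → ×s → (3.80786,5.14051) → (3.81,5.14)
v4: (5,3.5) → rotate → (-4.19833,4.42990) → ×s → (-3.79825,4.00776) → (-3.80,4.01)
v5: (1.5,4.5) → rotate → (-4.67186,0.82078) → ×s → (-4.22666,0.74256) → (-4.23,0.74)
v6: (-1.5,5) → rotate → (-4.72451,-2.22015) → ×s → (-4.27429,-2.00858) → (-4.27,-2.01)
v7: (-5,-2.5) → rotate → (3.20924,-4.57720) → ×s → (2.90342,-4.14102) → (2.90,-4.14)

Cross-section at z=6: (4.25,-3.94) (4.21,2.46) (3.81,5.14) (-3.80,4.01) (-4.23,0.74) (-4.27,-2.01) (2.90,-4.14)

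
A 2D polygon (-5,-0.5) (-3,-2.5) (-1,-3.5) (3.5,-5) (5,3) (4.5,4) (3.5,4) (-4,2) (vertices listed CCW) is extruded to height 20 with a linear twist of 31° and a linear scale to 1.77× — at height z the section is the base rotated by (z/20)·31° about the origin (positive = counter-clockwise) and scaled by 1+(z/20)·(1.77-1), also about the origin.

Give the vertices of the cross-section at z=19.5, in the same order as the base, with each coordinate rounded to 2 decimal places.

t = z/height = 19.5/20 = 0.975
s = 1 + (scale-1)·z/height = 1 + (1.77-1)·19.5/20 = 1.750750
θ = twist·z/height = 31°·19.5/20 = 30.2250° = 0.527526 rad
cos θ = 0.864055, sin θ = 0.503397 (intermediates below are computed at full precision and shown rounded to 5 d.p.)
v1: (-5,-0.5) → rotate → (-4.06858,-2.94901) → ×s → (-7.12306,-5.16298) → (-7.12,-5.16)
v2: (-3,-2.5) → rotate → (-1.33367,-3.67033) → ×s → (-2.33493,-6.42583) → (-2.33,-6.43)
v3: (-1,-3.5) → rotate → (0.89783,-3.52759) → ×s → (1.57188,-6.17593) → (1.57,-6.18)
v4: (3.5,-5) → rotate → (5.54118,-2.55839) → ×s → (9.70122,-4.47910) → (9.70,-4.48)
v5: (5,3) → rotate → (2.81009,5.10915) → ×s → (4.91976,8.94485) → (4.92,8.94)
v6: (4.5,4) → rotate → (1.87466,5.72151) → ×s → (3.28206,10.01693) → (3.28,10.02)
v7: (3.5,4) → rotate → (1.01061,5.21811) → ×s → (1.76932,9.13561) → (1.77,9.14)
v8: (-4,2) → rotate → (-4.46301,-0.28548) → ×s → (-7.81362,-0.49980) → (-7.81,-0.50)

Cross-section at z=19.5: (-7.12,-5.16) (-2.33,-6.43) (1.57,-6.18) (9.70,-4.48) (4.92,8.94) (3.28,10.02) (1.77,9.14) (-7.81,-0.50)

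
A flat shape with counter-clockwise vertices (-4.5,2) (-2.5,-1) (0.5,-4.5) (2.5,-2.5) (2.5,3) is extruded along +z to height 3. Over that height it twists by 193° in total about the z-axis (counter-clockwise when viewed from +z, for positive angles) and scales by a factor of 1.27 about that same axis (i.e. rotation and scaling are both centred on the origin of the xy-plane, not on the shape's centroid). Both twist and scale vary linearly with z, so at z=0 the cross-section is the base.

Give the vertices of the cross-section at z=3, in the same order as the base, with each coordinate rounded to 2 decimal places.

Cross-section at z=3: (6.14,-1.19) (2.81,1.95) (-1.90,5.43) (-3.81,2.38) (-2.24,-4.43)

t = z/height = 3/3 = 1
s = 1 + (scale-1)·z/height = 1 + (1.27-1)·3/3 = 1.270000
θ = twist·z/height = 193°·3/3 = 193.0000° = 3.368485 rad
cos θ = -0.974370, sin θ = -0.224951 (intermediates below are computed at full precision and shown rounded to 5 d.p.)
v1: (-4.5,2) → rotate → (4.83457,-0.93646) → ×s → (6.13990,-1.18930) → (6.14,-1.19)
v2: (-2.5,-1) → rotate → (2.21097,1.53675) → ×s → (2.80794,1.95167) → (2.81,1.95)
v3: (0.5,-4.5) → rotate → (-1.49946,4.27219) → ×s → (-1.90432,5.42568) → (-1.90,5.43)
v4: (2.5,-2.5) → rotate → (-2.99830,1.87355) → ×s → (-3.80784,2.37941) → (-3.81,2.38)
v5: (2.5,3) → rotate → (-1.76107,-3.48549) → ×s → (-2.23656,-4.42657) → (-2.24,-4.43)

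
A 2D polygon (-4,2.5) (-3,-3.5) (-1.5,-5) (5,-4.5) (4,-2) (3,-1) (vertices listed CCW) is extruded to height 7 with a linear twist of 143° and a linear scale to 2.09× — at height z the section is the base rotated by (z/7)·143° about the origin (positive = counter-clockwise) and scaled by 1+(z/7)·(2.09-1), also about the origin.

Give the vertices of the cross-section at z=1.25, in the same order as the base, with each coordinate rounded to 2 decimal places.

Cross-section at z=1.25: (-5.60,0.63) (-1.43,-5.32) (0.96,-6.16) (7.71,-2.28) (5.34,-0.10) (3.75,0.47)

t = z/height = 1.25/7 = 0.178571
s = 1 + (scale-1)·z/height = 1 + (2.09-1)·1.25/7 = 1.194643
θ = twist·z/height = 143°·1.25/7 = 25.5357° = 0.445682 rad
cos θ = 0.902317, sin θ = 0.431074 (intermediates below are computed at full precision and shown rounded to 5 d.p.)
v1: (-4,2.5) → rotate → (-4.68695,0.53150) → ×s → (-5.59923,0.63495) → (-5.60,0.63)
v2: (-3,-3.5) → rotate → (-1.19819,-4.45133) → ×s → (-1.43141,-5.31775) → (-1.43,-5.32)
v3: (-1.5,-5) → rotate → (0.80189,-5.15819) → ×s → (0.95798,-6.16220) → (0.96,-6.16)
v4: (5,-4.5) → rotate → (6.45142,-1.90506) → ×s → (7.70714,-2.27586) → (7.71,-2.28)
v5: (4,-2) → rotate → (4.47141,-0.08034) → ×s → (5.34174,-0.09598) → (5.34,-0.10)
v6: (3,-1) → rotate → (3.13802,0.39090) → ×s → (3.74882,0.46699) → (3.75,0.47)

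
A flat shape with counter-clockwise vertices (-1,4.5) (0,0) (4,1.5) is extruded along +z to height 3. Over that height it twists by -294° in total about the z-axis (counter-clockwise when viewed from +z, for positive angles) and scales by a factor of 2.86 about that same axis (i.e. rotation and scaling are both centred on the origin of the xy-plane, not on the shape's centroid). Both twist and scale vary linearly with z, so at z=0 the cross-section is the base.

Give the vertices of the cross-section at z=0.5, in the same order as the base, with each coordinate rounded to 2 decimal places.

Cross-section at z=0.5: (3.59,4.86) (0.00,0.00) (4.92,-2.67)

t = z/height = 0.5/3 = 0.166667
s = 1 + (scale-1)·z/height = 1 + (2.86-1)·0.5/3 = 1.310000
θ = twist·z/height = -294°·0.5/3 = -49.0000° = -0.855211 rad
cos θ = 0.656059, sin θ = -0.754710 (intermediates below are computed at full precision and shown rounded to 5 d.p.)
v1: (-1,4.5) → rotate → (2.74013,3.70698) → ×s → (3.58958,4.85614) → (3.59,4.86)
v2: (0,0) → rotate → (0.00000,0.00000) → ×s → (0.00000,0.00000) → (0.00,0.00)
v3: (4,1.5) → rotate → (3.75630,-2.03475) → ×s → (4.92075,-2.66552) → (4.92,-2.67)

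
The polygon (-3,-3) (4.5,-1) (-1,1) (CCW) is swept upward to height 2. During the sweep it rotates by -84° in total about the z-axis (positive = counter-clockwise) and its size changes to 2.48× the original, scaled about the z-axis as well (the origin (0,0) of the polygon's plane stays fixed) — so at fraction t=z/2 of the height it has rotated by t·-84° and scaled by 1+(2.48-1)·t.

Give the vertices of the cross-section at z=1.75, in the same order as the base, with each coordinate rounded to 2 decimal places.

t = z/height = 1.75/2 = 0.875
s = 1 + (scale-1)·z/height = 1 + (2.48-1)·1.75/2 = 2.295000
θ = twist·z/height = -84°·1.75/2 = -73.5000° = -1.282817 rad
cos θ = 0.284015, sin θ = -0.958820 (intermediates below are computed at full precision and shown rounded to 5 d.p.)
v1: (-3,-3) → rotate → (-3.72851,2.02441) → ×s → (-8.55692,4.64603) → (-8.56,4.65)
v2: (4.5,-1) → rotate → (0.31925,-4.59870) → ×s → (0.73268,-10.55403) → (0.73,-10.55)
v3: (-1,1) → rotate → (0.67480,1.24284) → ×s → (1.54868,2.85231) → (1.55,2.85)

Cross-section at z=1.75: (-8.56,4.65) (0.73,-10.55) (1.55,2.85)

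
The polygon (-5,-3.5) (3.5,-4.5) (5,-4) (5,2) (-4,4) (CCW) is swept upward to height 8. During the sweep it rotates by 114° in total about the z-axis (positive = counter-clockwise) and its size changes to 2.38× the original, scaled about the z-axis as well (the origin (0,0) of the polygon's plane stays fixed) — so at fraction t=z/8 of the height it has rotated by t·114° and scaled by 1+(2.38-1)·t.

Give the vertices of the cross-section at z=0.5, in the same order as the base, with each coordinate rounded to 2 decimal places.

Cross-section at z=0.5: (-4.92,-4.45) (4.38,-4.38) (5.93,-3.64) (5.12,2.83) (-4.85,3.77)

t = z/height = 0.5/8 = 0.0625
s = 1 + (scale-1)·z/height = 1 + (2.38-1)·0.5/8 = 1.086250
θ = twist·z/height = 114°·0.5/8 = 7.1250° = 0.124355 rad
cos θ = 0.992278, sin θ = 0.124034 (intermediates below are computed at full precision and shown rounded to 5 d.p.)
v1: (-5,-3.5) → rotate → (-4.52727,-4.09314) → ×s → (-4.91775,-4.44618) → (-4.92,-4.45)
v2: (3.5,-4.5) → rotate → (4.03113,-4.03113) → ×s → (4.37881,-4.37881) → (4.38,-4.38)
v3: (5,-4) → rotate → (5.45753,-3.34894) → ×s → (5.92824,-3.63779) → (5.93,-3.64)
v4: (5,2) → rotate → (4.71332,2.60473) → ×s → (5.11984,2.82939) → (5.12,2.83)
v5: (-4,4) → rotate → (-4.46525,3.47297) → ×s → (-4.85038,3.77252) → (-4.85,3.77)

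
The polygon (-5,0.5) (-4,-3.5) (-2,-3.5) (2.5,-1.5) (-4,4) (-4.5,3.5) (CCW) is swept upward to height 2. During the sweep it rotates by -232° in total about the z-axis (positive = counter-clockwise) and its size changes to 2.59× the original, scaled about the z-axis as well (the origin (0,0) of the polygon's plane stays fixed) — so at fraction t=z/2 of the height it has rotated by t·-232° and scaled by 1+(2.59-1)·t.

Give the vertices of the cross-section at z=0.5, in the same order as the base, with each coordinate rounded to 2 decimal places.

Cross-section at z=0.5: (-3.11,6.30) (-7.11,2.15) (-5.63,-0.22) (0.07,-4.07) (1.78,7.70) (0.82,7.93)

t = z/height = 0.5/2 = 0.25
s = 1 + (scale-1)·z/height = 1 + (2.59-1)·0.5/2 = 1.397500
θ = twist·z/height = -232°·0.5/2 = -58.0000° = -1.012291 rad
cos θ = 0.529919, sin θ = -0.848048 (intermediates below are computed at full precision and shown rounded to 5 d.p.)
v1: (-5,0.5) → rotate → (-2.22557,4.50520) → ×s → (-3.11024,6.29602) → (-3.11,6.30)
v2: (-4,-3.5) → rotate → (-5.08785,1.53747) → ×s → (-7.11026,2.14862) → (-7.11,2.15)
v3: (-2,-3.5) → rotate → (-4.02801,-0.15862) → ×s → (-5.62914,-0.22167) → (-5.63,-0.22)
v4: (2.5,-1.5) → rotate → (0.05273,-2.91500) → ×s → (0.07368,-4.07371) → (0.07,-4.07)
v5: (-4,4) → rotate → (1.27252,5.51187) → ×s → (1.77834,7.70284) → (1.78,7.70)
v6: (-4.5,3.5) → rotate → (0.58353,5.67093) → ×s → (0.81549,7.92513) → (0.82,7.93)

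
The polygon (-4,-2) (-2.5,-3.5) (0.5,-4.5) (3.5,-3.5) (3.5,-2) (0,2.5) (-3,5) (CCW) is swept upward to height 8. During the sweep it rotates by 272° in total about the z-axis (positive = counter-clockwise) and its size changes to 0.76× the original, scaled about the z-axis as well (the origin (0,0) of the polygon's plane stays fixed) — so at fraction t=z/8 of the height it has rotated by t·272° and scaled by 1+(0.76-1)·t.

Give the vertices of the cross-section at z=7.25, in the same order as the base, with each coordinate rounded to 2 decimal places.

Cross-section at z=7.25: (-0.19,3.49) (-1.73,2.89) (-3.39,1.05) (-3.60,-1.42) (-2.53,-1.89) (1.79,-0.78) (4.52,0.59)

t = z/height = 7.25/8 = 0.90625
s = 1 + (scale-1)·z/height = 1 + (0.76-1)·7.25/8 = 0.782500
θ = twist·z/height = 272°·7.25/8 = 246.5000° = 4.302237 rad
cos θ = -0.398749, sin θ = -0.917060 (intermediates below are computed at full precision and shown rounded to 5 d.p.)
v1: (-4,-2) → rotate → (-0.23912,4.46574) → ×s → (-0.18711,3.49444) → (-0.19,3.49)
v2: (-2.5,-3.5) → rotate → (-2.21284,3.68827) → ×s → (-1.73155,2.88607) → (-1.73,2.89)
v3: (0.5,-4.5) → rotate → (-4.32614,1.33584) → ×s → (-3.38521,1.04530) → (-3.39,1.05)
v4: (3.5,-3.5) → rotate → (-4.60533,-1.81409) → ×s → (-3.60367,-1.41952) → (-3.60,-1.42)
v5: (3.5,-2) → rotate → (-3.22974,-2.41221) → ×s → (-2.52727,-1.88756) → (-2.53,-1.89)
v6: (0,2.5) → rotate → (2.29265,-0.99687) → ×s → (1.79400,-0.78005) → (1.79,-0.78)
v7: (-3,5) → rotate → (5.78155,0.75743) → ×s → (4.52406,0.59269) → (4.52,0.59)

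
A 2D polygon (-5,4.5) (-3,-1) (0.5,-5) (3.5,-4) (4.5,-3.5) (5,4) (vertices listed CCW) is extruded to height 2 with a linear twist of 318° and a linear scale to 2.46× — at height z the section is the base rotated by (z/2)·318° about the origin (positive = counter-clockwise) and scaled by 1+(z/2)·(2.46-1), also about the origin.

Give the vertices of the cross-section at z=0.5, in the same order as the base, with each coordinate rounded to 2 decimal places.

t = z/height = 0.5/2 = 0.25
s = 1 + (scale-1)·z/height = 1 + (2.46-1)·0.5/2 = 1.365000
θ = twist·z/height = 318°·0.5/2 = 79.5000° = 1.387537 rad
cos θ = 0.182236, sin θ = 0.983255 (intermediates below are computed at full precision and shown rounded to 5 d.p.)
v1: (-5,4.5) → rotate → (-5.33582,-4.09621) → ×s → (-7.28340,-5.59133) → (-7.28,-5.59)
v2: (-3,-1) → rotate → (0.43655,-3.13200) → ×s → (0.59589,-4.27518) → (0.60,-4.28)
v3: (0.5,-5) → rotate → (5.00739,-0.41955) → ×s → (6.83509,-0.57269) → (6.84,-0.57)
v4: (3.5,-4) → rotate → (4.57084,2.71245) → ×s → (6.23920,3.70249) → (6.24,3.70)
v5: (4.5,-3.5) → rotate → (4.26145,3.78682) → ×s → (5.81688,5.16901) → (5.82,5.17)
v6: (5,4) → rotate → (-3.02184,5.64522) → ×s → (-4.12481,7.70572) → (-4.12,7.71)

Cross-section at z=0.5: (-7.28,-5.59) (0.60,-4.28) (6.84,-0.57) (6.24,3.70) (5.82,5.17) (-4.12,7.71)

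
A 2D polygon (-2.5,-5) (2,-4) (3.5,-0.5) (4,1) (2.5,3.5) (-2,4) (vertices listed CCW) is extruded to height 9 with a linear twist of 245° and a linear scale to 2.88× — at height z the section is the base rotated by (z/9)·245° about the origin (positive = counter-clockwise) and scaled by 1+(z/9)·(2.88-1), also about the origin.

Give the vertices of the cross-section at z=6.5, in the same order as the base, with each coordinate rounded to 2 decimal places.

Cross-section at z=6.5: (6.51,11.46) (-4.21,9.67) (-8.18,1.62) (-9.54,-1.85) (-6.33,-7.93) (4.21,-9.67)

t = z/height = 6.5/9 = 0.722222
s = 1 + (scale-1)·z/height = 1 + (2.88-1)·6.5/9 = 2.357778
θ = twist·z/height = 245°·6.5/9 = 176.9444° = 3.088263 rad
cos θ = -0.998578, sin θ = 0.053304 (intermediates below are computed at full precision and shown rounded to 5 d.p.)
v1: (-2.5,-5) → rotate → (2.76297,4.85963) → ×s → (6.51446,11.45793) → (6.51,11.46)
v2: (2,-4) → rotate → (-1.78394,4.10092) → ×s → (-4.20613,9.66906) → (-4.21,9.67)
v3: (3.5,-0.5) → rotate → (-3.46837,0.68585) → ×s → (-8.17765,1.61709) → (-8.18,1.62)
v4: (4,1) → rotate → (-4.04762,-0.78536) → ×s → (-9.54338,-1.85171) → (-9.54,-1.85)
v5: (2.5,3.5) → rotate → (-2.68301,-3.36176) → ×s → (-6.32594,-7.92629) → (-6.33,-7.93)
v6: (-2,4) → rotate → (1.78394,-4.10092) → ×s → (4.20613,-9.66906) → (4.21,-9.67)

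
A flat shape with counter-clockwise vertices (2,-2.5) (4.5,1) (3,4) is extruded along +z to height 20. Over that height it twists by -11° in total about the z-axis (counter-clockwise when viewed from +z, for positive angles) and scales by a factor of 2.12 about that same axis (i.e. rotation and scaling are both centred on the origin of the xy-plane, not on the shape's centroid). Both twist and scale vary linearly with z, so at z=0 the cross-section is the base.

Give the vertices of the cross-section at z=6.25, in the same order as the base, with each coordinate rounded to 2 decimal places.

Cross-section at z=6.25: (2.49,-3.53) (6.15,0.98) (4.37,5.15)

t = z/height = 6.25/20 = 0.3125
s = 1 + (scale-1)·z/height = 1 + (2.12-1)·6.25/20 = 1.350000
θ = twist·z/height = -11°·6.25/20 = -3.4375° = -0.059996 rad
cos θ = 0.998201, sin θ = -0.059960 (intermediates below are computed at full precision and shown rounded to 5 d.p.)
v1: (2,-2.5) → rotate → (1.84650,-2.61542) → ×s → (2.49278,-3.53082) → (2.49,-3.53)
v2: (4.5,1) → rotate → (4.55186,0.72838) → ×s → (6.14502,0.98332) → (6.15,0.98)
v3: (3,4) → rotate → (3.23444,3.81292) → ×s → (4.36650,5.14745) → (4.37,5.15)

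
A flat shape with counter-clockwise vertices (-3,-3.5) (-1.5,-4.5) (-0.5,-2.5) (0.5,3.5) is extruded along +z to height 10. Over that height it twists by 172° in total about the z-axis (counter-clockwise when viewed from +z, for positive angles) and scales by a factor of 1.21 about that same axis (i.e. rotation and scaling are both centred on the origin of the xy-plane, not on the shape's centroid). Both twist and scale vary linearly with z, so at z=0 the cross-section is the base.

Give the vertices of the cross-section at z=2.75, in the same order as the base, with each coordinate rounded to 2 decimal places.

Cross-section at z=2.75: (0.57,-4.84) (2.42,-4.39) (1.58,-2.18) (-2.36,2.90)

t = z/height = 2.75/10 = 0.275
s = 1 + (scale-1)·z/height = 1 + (1.21-1)·2.75/10 = 1.057750
θ = twist·z/height = 172°·2.75/10 = 47.3000° = 0.825541 rad
cos θ = 0.678160, sin θ = 0.734915 (intermediates below are computed at full precision and shown rounded to 5 d.p.)
v1: (-3,-3.5) → rotate → (0.53772,-4.57830) → ×s → (0.56878,-4.84270) → (0.57,-4.84)
v2: (-1.5,-4.5) → rotate → (2.28988,-4.15409) → ×s → (2.42212,-4.39399) → (2.42,-4.39)
v3: (-0.5,-2.5) → rotate → (1.49821,-2.06286) → ×s → (1.58473,-2.18199) → (1.58,-2.18)
v4: (0.5,3.5) → rotate → (-2.23312,2.74102) → ×s → (-2.36208,2.89931) → (-2.36,2.90)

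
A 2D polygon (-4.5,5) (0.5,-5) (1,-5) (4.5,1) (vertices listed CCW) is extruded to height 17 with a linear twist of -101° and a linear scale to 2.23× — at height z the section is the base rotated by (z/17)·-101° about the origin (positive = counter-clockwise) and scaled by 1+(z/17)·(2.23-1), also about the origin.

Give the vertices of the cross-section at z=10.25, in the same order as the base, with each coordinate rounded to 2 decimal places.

Cross-section at z=10.25: (3.80,11.08) (-7.19,-5.00) (-6.76,-5.76) (5.33,-6.00)

t = z/height = 10.25/17 = 0.602941
s = 1 + (scale-1)·z/height = 1 + (2.23-1)·10.25/17 = 1.741618
θ = twist·z/height = -101°·10.25/17 = -60.8971° = -1.062854 rad
cos θ = 0.486380, sin θ = -0.873747 (intermediates below are computed at full precision and shown rounded to 5 d.p.)
v1: (-4.5,5) → rotate → (2.18003,6.36376) → ×s → (3.79677,11.08324) → (3.80,11.08)
v2: (0.5,-5) → rotate → (-4.12555,-2.86877) → ×s → (-7.18512,-4.99631) → (-7.19,-5.00)
v3: (1,-5) → rotate → (-3.88236,-3.30565) → ×s → (-6.76158,-5.75718) → (-6.76,-5.76)
v4: (4.5,1) → rotate → (3.06246,-3.44548) → ×s → (5.33363,-6.00071) → (5.33,-6.00)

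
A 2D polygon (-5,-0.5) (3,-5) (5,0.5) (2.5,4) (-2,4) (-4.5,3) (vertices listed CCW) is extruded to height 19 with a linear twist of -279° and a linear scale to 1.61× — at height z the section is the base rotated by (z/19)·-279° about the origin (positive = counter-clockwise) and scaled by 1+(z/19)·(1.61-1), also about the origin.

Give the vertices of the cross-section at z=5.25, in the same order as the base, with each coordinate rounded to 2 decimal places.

Cross-section at z=5.25: (-1.87,5.56) (-4.91,-4.72) (1.87,-5.56) (5.21,-1.80) (4.03,3.32) (2.24,5.91)

t = z/height = 5.25/19 = 0.276316
s = 1 + (scale-1)·z/height = 1 + (1.61-1)·5.25/19 = 1.168553
θ = twist·z/height = -279°·5.25/19 = -77.0921° = -1.345511 rad
cos θ = 0.223384, sin θ = -0.974730 (intermediates below are computed at full precision and shown rounded to 5 d.p.)
v1: (-5,-0.5) → rotate → (-1.60429,4.76196) → ×s → (-1.87469,5.56460) → (-1.87,5.56)
v2: (3,-5) → rotate → (-4.20350,-4.04111) → ×s → (-4.91201,-4.72225) → (-4.91,-4.72)
v3: (5,0.5) → rotate → (1.60429,-4.76196) → ×s → (1.87469,-5.56460) → (1.87,-5.56)
v4: (2.5,4) → rotate → (4.45738,-1.54329) → ×s → (5.20869,-1.80341) → (5.21,-1.80)
v5: (-2,4) → rotate → (3.45215,2.84300) → ×s → (4.03402,3.32219) → (4.03,3.32)
v6: (-4.5,3) → rotate → (1.91896,5.05644) → ×s → (2.24241,5.90872) → (2.24,5.91)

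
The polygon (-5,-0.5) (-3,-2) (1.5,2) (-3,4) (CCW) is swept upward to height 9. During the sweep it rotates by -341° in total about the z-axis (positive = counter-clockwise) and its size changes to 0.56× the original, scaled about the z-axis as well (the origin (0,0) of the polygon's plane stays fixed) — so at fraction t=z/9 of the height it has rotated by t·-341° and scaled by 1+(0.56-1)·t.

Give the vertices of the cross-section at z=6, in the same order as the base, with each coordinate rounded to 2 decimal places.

Cross-section at z=6: (2.65,-2.36) (2.48,-0.60) (-1.76,-0.18) (-0.64,-3.47)

t = z/height = 6/9 = 0.666667
s = 1 + (scale-1)·z/height = 1 + (0.56-1)·6/9 = 0.706667
θ = twist·z/height = -341°·6/9 = -227.3333° = -3.967715 rad
cos θ = -0.677732, sin θ = 0.735309 (intermediates below are computed at full precision and shown rounded to 5 d.p.)
v1: (-5,-0.5) → rotate → (3.75631,-3.33768) → ×s → (2.65446,-2.35863) → (2.65,-2.36)
v2: (-3,-2) → rotate → (3.50381,-0.85046) → ×s → (2.47603,-0.60099) → (2.48,-0.60)
v3: (1.5,2) → rotate → (-2.48722,-0.25250) → ×s → (-1.75763,-0.17843) → (-1.76,-0.18)
v4: (-3,4) → rotate → (-0.90804,-4.91686) → ×s → (-0.64168,-3.47458) → (-0.64,-3.47)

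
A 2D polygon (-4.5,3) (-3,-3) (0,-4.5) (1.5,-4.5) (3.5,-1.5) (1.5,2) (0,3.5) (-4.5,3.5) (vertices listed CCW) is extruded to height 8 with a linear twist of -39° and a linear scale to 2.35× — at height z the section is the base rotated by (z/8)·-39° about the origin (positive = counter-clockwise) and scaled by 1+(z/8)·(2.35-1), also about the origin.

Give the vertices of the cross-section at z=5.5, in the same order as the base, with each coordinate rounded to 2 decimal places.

Cross-section at z=5.5: (-5.13,9.08) (-7.77,-2.55) (-3.91,-7.74) (-1.33,-9.05) (4.72,-5.63) (4.32,2.14) (3.04,6.02) (-4.70,9.94)

t = z/height = 5.5/8 = 0.6875
s = 1 + (scale-1)·z/height = 1 + (2.35-1)·5.5/8 = 1.928125
θ = twist·z/height = -39°·5.5/8 = -26.8125° = -0.467966 rad
cos θ = 0.892487, sin θ = -0.451072 (intermediates below are computed at full precision and shown rounded to 5 d.p.)
v1: (-4.5,3) → rotate → (-2.66298,4.70729) → ×s → (-5.13455,9.07624) → (-5.13,9.08)
v2: (-3,-3) → rotate → (-4.03068,-1.32425) → ×s → (-7.77165,-2.55331) → (-7.77,-2.55)
v3: (0,-4.5) → rotate → (-2.02983,-4.01619) → ×s → (-3.91376,-7.74372) → (-3.91,-7.74)
v4: (1.5,-4.5) → rotate → (-0.69109,-4.69280) → ×s → (-1.33252,-9.04831) → (-1.33,-9.05)
v5: (3.5,-1.5) → rotate → (2.44710,-2.91748) → ×s → (4.71831,-5.62527) → (4.72,-5.63)
v6: (1.5,2) → rotate → (2.24088,1.10837) → ×s → (4.32069,2.13707) → (4.32,2.14)
v7: (0,3.5) → rotate → (1.57875,3.12371) → ×s → (3.04403,6.02290) → (3.04,6.02)
v8: (-4.5,3.5) → rotate → (-2.43744,5.15353) → ×s → (-4.69969,9.93665) → (-4.70,9.94)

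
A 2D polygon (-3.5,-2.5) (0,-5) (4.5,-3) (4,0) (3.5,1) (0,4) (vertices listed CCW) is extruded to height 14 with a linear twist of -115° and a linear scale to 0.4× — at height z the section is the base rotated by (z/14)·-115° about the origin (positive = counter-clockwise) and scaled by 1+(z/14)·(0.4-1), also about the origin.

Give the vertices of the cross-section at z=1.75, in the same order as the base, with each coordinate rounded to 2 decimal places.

Cross-section at z=1.75: (-3.71,-1.44) (-1.15,-4.48) (3.34,-3.72) (3.58,-0.92) (3.37,0.09) (0.92,3.58)

t = z/height = 1.75/14 = 0.125
s = 1 + (scale-1)·z/height = 1 + (0.4-1)·1.75/14 = 0.925000
θ = twist·z/height = -115°·1.75/14 = -14.3750° = -0.250891 rad
cos θ = 0.968692, sin θ = -0.248267 (intermediates below are computed at full precision and shown rounded to 5 d.p.)
v1: (-3.5,-2.5) → rotate → (-4.01109,-1.55279) → ×s → (-3.71026,-1.43633) → (-3.71,-1.44)
v2: (0,-5) → rotate → (-1.24134,-4.84346) → ×s → (-1.14824,-4.48020) → (-1.15,-4.48)
v3: (4.5,-3) → rotate → (3.61431,-4.02328) → ×s → (3.34324,-3.72153) → (3.34,-3.72)
v4: (4,0) → rotate → (3.87477,-0.99307) → ×s → (3.58416,-0.91859) → (3.58,-0.92)
v5: (3.5,1) → rotate → (3.63869,0.09976) → ×s → (3.36579,0.09227) → (3.37,0.09)
v6: (0,4) → rotate → (0.99307,3.87477) → ×s → (0.91859,3.58416) → (0.92,3.58)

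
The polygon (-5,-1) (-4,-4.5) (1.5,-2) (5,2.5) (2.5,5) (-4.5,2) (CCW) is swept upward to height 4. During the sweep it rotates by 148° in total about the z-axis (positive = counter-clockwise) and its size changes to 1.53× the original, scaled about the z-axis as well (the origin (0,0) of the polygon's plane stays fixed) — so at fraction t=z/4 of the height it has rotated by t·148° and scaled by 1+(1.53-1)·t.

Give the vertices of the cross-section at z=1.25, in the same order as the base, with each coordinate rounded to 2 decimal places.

Cross-section at z=1.25: (-3.19,-5.02) (0.56,-7.00) (2.89,-0.35) (1.93,6.23) (-2.19,6.14) (-5.31,-2.18)

t = z/height = 1.25/4 = 0.3125
s = 1 + (scale-1)·z/height = 1 + (1.53-1)·1.25/4 = 1.165625
θ = twist·z/height = 148°·1.25/4 = 46.2500° = 0.807215 rad
cos θ = 0.691513, sin θ = 0.722364 (intermediates below are computed at full precision and shown rounded to 5 d.p.)
v1: (-5,-1) → rotate → (-2.73520,-4.30333) → ×s → (-3.18822,-5.01607) → (-3.19,-5.02)
v2: (-4,-4.5) → rotate → (0.48459,-6.00126) → ×s → (0.56485,-6.99522) → (0.56,-7.00)
v3: (1.5,-2) → rotate → (2.48200,-0.29948) → ×s → (2.89308,-0.34908) → (2.89,-0.35)
v4: (5,2.5) → rotate → (1.65166,5.34060) → ×s → (1.92521,6.22514) → (1.93,6.23)
v5: (2.5,5) → rotate → (-1.88304,5.26348) → ×s → (-2.19492,6.13524) → (-2.19,6.14)
v6: (-4.5,2) → rotate → (-4.55654,-1.86761) → ×s → (-5.31121,-2.17693) → (-5.31,-2.18)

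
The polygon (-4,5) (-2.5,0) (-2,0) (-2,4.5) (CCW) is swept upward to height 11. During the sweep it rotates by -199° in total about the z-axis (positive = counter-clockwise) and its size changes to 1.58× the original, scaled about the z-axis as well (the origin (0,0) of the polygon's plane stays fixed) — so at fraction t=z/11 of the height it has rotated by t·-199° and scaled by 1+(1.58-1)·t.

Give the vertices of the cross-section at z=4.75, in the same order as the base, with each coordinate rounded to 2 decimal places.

t = z/height = 4.75/11 = 0.431818
s = 1 + (scale-1)·z/height = 1 + (1.58-1)·4.75/11 = 1.250455
θ = twist·z/height = -199°·4.75/11 = -85.9318° = -1.499793 rad
cos θ = 0.070944, sin θ = -0.997480 (intermediates below are computed at full precision and shown rounded to 5 d.p.)
v1: (-4,5) → rotate → (4.70363,4.34464) → ×s → (5.88167,5.43277) → (5.88,5.43)
v2: (-2.5,0) → rotate → (-0.17736,2.49370) → ×s → (-0.22178,3.11826) → (-0.22,3.12)
v3: (-2,0) → rotate → (-0.14189,1.99496) → ×s → (-0.17742,2.49461) → (-0.18,2.49)
v4: (-2,4.5) → rotate → (4.34677,2.31421) → ×s → (5.43544,2.89381) → (5.44,2.89)

Cross-section at z=4.75: (5.88,5.43) (-0.22,3.12) (-0.18,2.49) (5.44,2.89)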